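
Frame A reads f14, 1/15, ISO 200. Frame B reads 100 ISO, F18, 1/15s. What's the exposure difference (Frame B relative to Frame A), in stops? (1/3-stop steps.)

1 2/3 stops darker

Aperture: f/14 → f/16 → f/18 — 2/3 stop stopped down (darker).
Shutter speed: unchanged.
ISO: 200 → 160 → 125 → 100 — 1 stop dropped (darker).
Net: −2/3 −1 = −1 2/3 stops.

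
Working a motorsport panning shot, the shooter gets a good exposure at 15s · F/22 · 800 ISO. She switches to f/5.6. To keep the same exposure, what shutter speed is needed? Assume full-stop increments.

1 s

Aperture: f/22 → f/16 → f/11 → f/8 → f/5.6 — 4 stops wider (brighter).
Need 4 stops darker from the shutter speed: 15 → 8 → 4 → 2 → 1.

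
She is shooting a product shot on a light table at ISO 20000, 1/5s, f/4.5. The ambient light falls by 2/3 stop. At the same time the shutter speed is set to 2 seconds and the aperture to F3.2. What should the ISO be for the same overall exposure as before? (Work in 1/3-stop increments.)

ISO 1600

Scene light: 2/3 stop darker.
Shutter speed: 1/5 → 1/4 → 0.3 → 0.4 → 0.5 → 0.6 → 0.8 → 1 → 1.3 → 1.6 → 2 — 3 1/3 stops slower (brighter).
Aperture: f/4.5 → f/4 → f/3.5 → f/3.2 — 1 stop larger aperture (brighter).
Net so far: 3 2/3 stops brighter. ISO: 20000 → 16000 → 12800 → 10000 → 8000 → 6400 → 5000 → 4000 → 3200 → 2500 → 2000 → 1600.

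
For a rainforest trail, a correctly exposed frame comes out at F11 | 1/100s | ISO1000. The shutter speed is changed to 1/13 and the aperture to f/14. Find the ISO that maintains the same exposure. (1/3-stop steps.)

ISO 200

Shutter speed: 1/100 → 1/80 → 1/60 → 1/50 → 1/40 → 1/30 → 1/25 → 1/20 → 1/15 → 1/13 — 3 stops slower (brighter).
Aperture: f/11 → f/13 → f/14 — 2/3 stop stopped down (darker).
Net change so far: 2 1/3 stops brighter. Offset with the ISO: 1000 → 800 → 640 → 500 → 400 → 320 → 250 → 200.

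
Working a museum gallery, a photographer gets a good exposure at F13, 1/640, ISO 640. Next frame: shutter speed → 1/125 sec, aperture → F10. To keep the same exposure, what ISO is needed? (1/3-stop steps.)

ISO 80

Shutter speed: 1/640 → 1/500 → 1/400 → 1/320 → 1/250 → 1/200 → 1/160 → 1/125 — 2 1/3 stops longer (brighter).
Aperture: f/13 → f/11 → f/10 — 2/3 stop larger aperture (brighter).
Net change so far: 3 stops brighter. Offset with the ISO: 640 → 500 → 400 → 320 → 250 → 200 → 160 → 125 → 100 → 80.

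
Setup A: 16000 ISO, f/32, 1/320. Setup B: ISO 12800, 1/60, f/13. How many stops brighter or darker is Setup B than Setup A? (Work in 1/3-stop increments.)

4 2/3 stops brighter

Aperture: f/32 → f/29 → f/25 → f/22 → f/20 → f/18 → f/16 → f/14 → f/13 — 2 2/3 stops larger aperture (brighter).
Shutter speed: 1/320 → 1/250 → 1/200 → 1/160 → 1/125 → 1/100 → 1/80 → 1/60 — 2 1/3 stops slower (brighter).
ISO: 16000 → 12800 — 1/3 stop lower (darker).
Net: +2 2/3 +2 1/3 −1/3 = +4 2/3 stops.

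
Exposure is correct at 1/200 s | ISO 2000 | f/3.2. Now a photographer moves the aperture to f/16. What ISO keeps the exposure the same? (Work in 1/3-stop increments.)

Aperture: f/3.2 → f/3.5 → f/4 → f/4.5 → f/5 → f/5.6 → f/6.3 → f/7.1 → f/8 → f/9 → f/10 → f/11 → f/13 → f/14 → f/16 — 4 2/3 stops narrower (darker).
Need 4 2/3 stops brighter from the ISO: 2000 → 2500 → 3200 → 4000 → 5000 → 6400 → 8000 → 10000 → 12800 → 16000 → 20000 → 25600 → 32000 → 40000 → 51200.

ISO 51200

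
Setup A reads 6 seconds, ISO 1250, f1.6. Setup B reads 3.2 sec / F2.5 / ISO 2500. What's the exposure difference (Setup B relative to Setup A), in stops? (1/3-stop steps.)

1 1/3 stops darker

Aperture: f/1.6 → f/1.8 → f/2 → f/2.2 → f/2.5 — 1 1/3 stops narrower (darker).
Shutter speed: 6 → 5 → 4 → 3.2 — 1 stop faster (darker).
ISO: 1250 → 1600 → 2000 → 2500 — 1 stop raised (brighter).
Net: −1 1/3 −1 +1 = −1 1/3 stops.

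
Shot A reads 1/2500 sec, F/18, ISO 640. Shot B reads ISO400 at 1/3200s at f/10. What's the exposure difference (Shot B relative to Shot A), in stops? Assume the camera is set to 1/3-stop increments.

2/3 stop brighter

Aperture: f/18 → f/16 → f/14 → f/13 → f/11 → f/10 — 1 2/3 stops wider (brighter).
Shutter speed: 1/2500 → 1/3200 — 1/3 stop faster (darker).
ISO: 640 → 500 → 400 — 2/3 stop dropped (darker).
Net: +1 2/3 −1/3 −2/3 = +2/3 stops.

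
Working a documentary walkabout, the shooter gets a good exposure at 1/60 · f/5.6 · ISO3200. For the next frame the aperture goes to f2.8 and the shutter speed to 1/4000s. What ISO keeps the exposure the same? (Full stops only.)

Aperture: f/5.6 → f/4 → f/2.8 — 2 stops wider (brighter).
Shutter speed: 1/60 → 1/125 → 1/250 → 1/500 → 1/1000 → 1/2000 → 1/4000 — 6 stops faster (darker).
Net change so far: 4 stops darker. Offset with the ISO: 3200 → 6400 → 12800 → 25600 → 51200.

ISO 51200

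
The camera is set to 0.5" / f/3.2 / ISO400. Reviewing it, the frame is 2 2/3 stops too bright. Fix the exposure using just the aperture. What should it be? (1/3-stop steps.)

f/8

Overexposed by 2 2/3 stops → need 2 2/3 stops darker.
Aperture: f/3.2 → f/3.5 → f/4 → f/4.5 → f/5 → f/5.6 → f/6.3 → f/7.1 → f/8.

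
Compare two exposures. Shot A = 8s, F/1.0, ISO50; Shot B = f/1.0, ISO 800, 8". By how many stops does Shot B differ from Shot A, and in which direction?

4 stops brighter

Aperture: unchanged.
Shutter speed: unchanged.
ISO: 50 → 100 → 200 → 400 → 800 — 4 stops raised (brighter).
Net: +4 = +4 stops.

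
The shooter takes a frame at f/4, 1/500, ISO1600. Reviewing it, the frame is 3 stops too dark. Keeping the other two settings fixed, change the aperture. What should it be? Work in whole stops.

f/1.4

Underexposed by 3 stops → need 3 stops brighter.
Aperture: f/4 → f/2.8 → f/2 → f/1.4.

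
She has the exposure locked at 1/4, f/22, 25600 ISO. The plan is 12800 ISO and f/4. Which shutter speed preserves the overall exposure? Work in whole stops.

1/60s

ISO: 25600 → 12800 — 1 stop dropped (darker).
Aperture: f/22 → f/16 → f/11 → f/8 → f/5.6 → f/4 — 5 stops wider (brighter).
Net change so far: 4 stops brighter. Offset with the shutter speed: 1/4 → 1/8 → 1/15 → 1/30 → 1/60.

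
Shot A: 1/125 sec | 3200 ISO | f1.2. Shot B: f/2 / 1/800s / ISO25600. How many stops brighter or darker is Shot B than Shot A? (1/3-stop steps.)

1 stop darker

Aperture: f/1.2 → f/1.4 → f/1.6 → f/1.8 → f/2 — 1 1/3 stops narrower (darker).
Shutter speed: 1/125 → 1/160 → 1/200 → 1/250 → 1/320 → 1/400 → 1/500 → 1/640 → 1/800 — 2 2/3 stops shorter (darker).
ISO: 3200 → 4000 → 5000 → 6400 → 8000 → 10000 → 12800 → 16000 → 20000 → 25600 — 3 stops higher (brighter).
Net: −1 1/3 −2 2/3 +3 = −1 stop.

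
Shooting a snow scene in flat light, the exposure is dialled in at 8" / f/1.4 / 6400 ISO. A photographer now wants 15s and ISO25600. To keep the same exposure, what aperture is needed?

Shutter speed: 8 → 15 — 1 stop slower (brighter).
ISO: 6400 → 12800 → 25600 — 2 stops higher (brighter).
Net change so far: 3 stops brighter. Offset with the aperture: f/1.4 → f/2 → f/2.8 → f/4.

f/4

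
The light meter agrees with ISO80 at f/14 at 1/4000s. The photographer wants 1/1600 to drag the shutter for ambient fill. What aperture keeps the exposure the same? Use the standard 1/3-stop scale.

f/22

Shutter speed: 1/4000 → 1/3200 → 1/2500 → 1/2000 → 1/1600 — 1 1/3 stops slower (brighter).
Need 1 1/3 stops darker from the aperture: f/14 → f/16 → f/18 → f/20 → f/22.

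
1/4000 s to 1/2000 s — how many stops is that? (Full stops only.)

1/4000 → 1/2000 — count the steps: 1 stop.

1 stop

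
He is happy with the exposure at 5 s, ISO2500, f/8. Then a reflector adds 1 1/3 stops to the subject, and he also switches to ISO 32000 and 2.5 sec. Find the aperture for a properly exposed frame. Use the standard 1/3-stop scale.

Scene light: 1 1/3 stops brighter.
ISO: 2500 → 3200 → 4000 → 5000 → 6400 → 8000 → 10000 → 12800 → 16000 → 20000 → 25600 → 32000 — 3 2/3 stops higher (brighter).
Shutter speed: 5 → 4 → 3.2 → 2.5 — 1 stop faster (darker).
Net so far: 4 stops brighter. Aperture: f/8 → f/9 → f/10 → f/11 → f/13 → f/14 → f/16 → f/18 → f/20 → f/22 → f/25 → f/29 → f/32.

f/32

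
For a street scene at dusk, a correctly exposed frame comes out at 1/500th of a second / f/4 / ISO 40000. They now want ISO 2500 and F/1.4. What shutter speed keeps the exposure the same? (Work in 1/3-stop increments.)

ISO: 40000 → 32000 → 25600 → 20000 → 16000 → 12800 → 10000 → 8000 → 6400 → 5000 → 4000 → 3200 → 2500 — 4 stops lower (darker).
Aperture: f/4 → f/3.5 → f/3.2 → f/2.8 → f/2.5 → f/2.2 → f/2 → f/1.8 → f/1.6 → f/1.4 — 3 stops larger aperture (brighter).
Net change so far: 1 stop darker. Offset with the shutter speed: 1/500 → 1/400 → 1/320 → 1/250.

1/250s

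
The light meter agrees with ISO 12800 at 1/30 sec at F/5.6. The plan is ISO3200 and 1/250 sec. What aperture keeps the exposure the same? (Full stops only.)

ISO: 12800 → 6400 → 3200 — 2 stops lower (darker).
Shutter speed: 1/30 → 1/60 → 1/125 → 1/250 — 3 stops shorter (darker).
Net change so far: 5 stops darker. Offset with the aperture: f/5.6 → f/4 → f/2.8 → f/2 → f/1.4 → f/1.0.

f/1.0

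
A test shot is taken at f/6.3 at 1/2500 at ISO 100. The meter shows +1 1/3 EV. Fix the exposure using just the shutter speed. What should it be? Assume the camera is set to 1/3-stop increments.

1/6400s

Overexposed by 1 1/3 stops → need 1 1/3 stops darker.
Shutter speed: 1/2500 → 1/3200 → 1/4000 → 1/5000 → 1/6400.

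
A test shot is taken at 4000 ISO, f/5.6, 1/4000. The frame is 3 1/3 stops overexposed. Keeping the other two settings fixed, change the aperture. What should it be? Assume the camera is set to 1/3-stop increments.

Overexposed by 3 1/3 stops → need 3 1/3 stops darker.
Aperture: f/5.6 → f/6.3 → f/7.1 → f/8 → f/9 → f/10 → f/11 → f/13 → f/14 → f/16 → f/18.

f/18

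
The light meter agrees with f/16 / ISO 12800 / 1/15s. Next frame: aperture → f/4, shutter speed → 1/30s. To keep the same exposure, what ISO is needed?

Aperture: f/16 → f/11 → f/8 → f/5.6 → f/4 — 4 stops opened up (brighter).
Shutter speed: 1/15 → 1/30 — 1 stop shorter (darker).
Net change so far: 3 stops brighter. Offset with the ISO: 12800 → 6400 → 3200 → 1600.

ISO 1600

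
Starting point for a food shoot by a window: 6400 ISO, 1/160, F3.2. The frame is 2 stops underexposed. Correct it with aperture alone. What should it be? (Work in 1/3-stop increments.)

f/1.6

Underexposed by 2 stops → need 2 stops brighter.
Aperture: f/3.2 → f/2.8 → f/2.5 → f/2.2 → f/2 → f/1.8 → f/1.6.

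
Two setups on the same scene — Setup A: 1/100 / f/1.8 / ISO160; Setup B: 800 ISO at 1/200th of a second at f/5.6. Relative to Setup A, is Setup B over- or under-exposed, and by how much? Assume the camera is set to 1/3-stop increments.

Aperture: f/1.8 → f/2 → f/2.2 → f/2.5 → f/2.8 → f/3.2 → f/3.5 → f/4 → f/4.5 → f/5 → f/5.6 — 3 1/3 stops narrower (darker).
Shutter speed: 1/100 → 1/125 → 1/160 → 1/200 — 1 stop shorter (darker).
ISO: 160 → 200 → 250 → 320 → 400 → 500 → 640 → 800 — 2 1/3 stops raised (brighter).
Net: −3 1/3 −1 +2 1/3 = −2 stops.

2 stops darker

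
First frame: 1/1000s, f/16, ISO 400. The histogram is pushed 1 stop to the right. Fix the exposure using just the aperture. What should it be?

Overexposed by 1 stop → need 1 stop darker.
Aperture: f/16 → f/22.

f/22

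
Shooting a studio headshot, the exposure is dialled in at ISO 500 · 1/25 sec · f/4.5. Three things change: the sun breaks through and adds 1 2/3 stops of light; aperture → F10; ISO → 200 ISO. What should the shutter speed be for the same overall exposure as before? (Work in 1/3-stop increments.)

1/6s

Scene light: 1 2/3 stops brighter.
Aperture: f/4.5 → f/5 → f/5.6 → f/6.3 → f/7.1 → f/8 → f/9 → f/10 — 2 1/3 stops narrower (darker).
ISO: 500 → 400 → 320 → 250 → 200 — 1 1/3 stops dropped (darker).
Net so far: 2 stops darker. Shutter speed: 1/25 → 1/20 → 1/15 → 1/13 → 1/10 → 1/8 → 1/6.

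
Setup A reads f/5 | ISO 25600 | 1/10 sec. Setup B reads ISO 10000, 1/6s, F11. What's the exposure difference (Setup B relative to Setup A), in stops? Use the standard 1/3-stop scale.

Aperture: f/5 → f/5.6 → f/6.3 → f/7.1 → f/8 → f/9 → f/10 → f/11 — 2 1/3 stops smaller aperture (darker).
Shutter speed: 1/10 → 1/8 → 1/6 — 2/3 stop longer (brighter).
ISO: 25600 → 20000 → 16000 → 12800 → 10000 — 1 1/3 stops dropped (darker).
Net: −2 1/3 +2/3 −1 1/3 = −3 stops.

3 stops darker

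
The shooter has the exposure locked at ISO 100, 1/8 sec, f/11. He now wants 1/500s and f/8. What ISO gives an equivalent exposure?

ISO 3200

Shutter speed: 1/8 → 1/15 → 1/30 → 1/60 → 1/125 → 1/250 → 1/500 — 6 stops shorter (darker).
Aperture: f/11 → f/8 — 1 stop wider (brighter).
Net change so far: 5 stops darker. Offset with the ISO: 100 → 200 → 400 → 800 → 1600 → 3200.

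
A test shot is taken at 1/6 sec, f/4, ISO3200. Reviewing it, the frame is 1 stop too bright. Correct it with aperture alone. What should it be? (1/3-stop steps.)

Overexposed by 1 stop → need 1 stop darker.
Aperture: f/4 → f/4.5 → f/5 → f/5.6.

f/5.6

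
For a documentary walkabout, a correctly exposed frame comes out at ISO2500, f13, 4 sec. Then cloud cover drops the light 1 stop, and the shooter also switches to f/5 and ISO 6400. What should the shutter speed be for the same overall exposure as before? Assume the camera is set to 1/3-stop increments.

Scene light: 1 stop darker.
Aperture: f/13 → f/11 → f/10 → f/9 → f/8 → f/7.1 → f/6.3 → f/5.6 → f/5 — 2 2/3 stops opened up (brighter).
ISO: 2500 → 3200 → 4000 → 5000 → 6400 — 1 1/3 stops raised (brighter).
Net so far: 3 stops brighter. Shutter speed: 4 → 3.2 → 2.5 → 2 → 1.6 → 1.3 → 1 → 0.8 → 0.6 → 0.5.

0.5 s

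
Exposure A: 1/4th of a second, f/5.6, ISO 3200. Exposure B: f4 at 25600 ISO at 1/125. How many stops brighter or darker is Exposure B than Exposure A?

Aperture: f/5.6 → f/4 — 1 stop opened up (brighter).
Shutter speed: 1/4 → 1/8 → 1/15 → 1/30 → 1/60 → 1/125 — 5 stops shorter (darker).
ISO: 3200 → 6400 → 12800 → 25600 — 3 stops higher (brighter).
Net: +1 −5 +3 = −1 stop.

1 stop darker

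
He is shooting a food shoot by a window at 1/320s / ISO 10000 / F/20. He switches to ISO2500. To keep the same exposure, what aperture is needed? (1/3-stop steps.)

ISO: 10000 → 8000 → 6400 → 5000 → 4000 → 3200 → 2500 — 2 stops lower (darker).
Need 2 stops brighter from the aperture: f/20 → f/18 → f/16 → f/14 → f/13 → f/11 → f/10.

f/10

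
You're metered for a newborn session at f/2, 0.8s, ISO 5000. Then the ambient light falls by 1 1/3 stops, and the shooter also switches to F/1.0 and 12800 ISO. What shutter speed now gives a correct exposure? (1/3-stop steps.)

1/5s

Scene light: 1 1/3 stops darker.
Aperture: f/2 → f/1.8 → f/1.6 → f/1.4 → f/1.2 → f/1.1 → f/1.0 — 2 stops opened up (brighter).
ISO: 5000 → 6400 → 8000 → 10000 → 12800 — 1 1/3 stops raised (brighter).
Net so far: 2 stops brighter. Shutter speed: 0.8 → 0.6 → 0.5 → 0.4 → 0.3 → 1/4 → 1/5.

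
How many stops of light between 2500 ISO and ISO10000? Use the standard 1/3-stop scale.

2500 → 3200 → 4000 → 5000 → 6400 → 8000 → 10000 — count the steps: 6 third-stops = 2 stops.

2 stops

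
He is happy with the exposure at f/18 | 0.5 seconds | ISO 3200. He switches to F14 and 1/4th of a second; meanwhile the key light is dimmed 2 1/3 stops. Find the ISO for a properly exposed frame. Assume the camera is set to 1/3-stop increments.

Scene light: 2 1/3 stops darker.
Aperture: f/18 → f/16 → f/14 — 2/3 stop wider (brighter).
Shutter speed: 0.5 → 0.4 → 0.3 → 1/4 — 1 stop shorter (darker).
Net so far: 2 2/3 stops darker. ISO: 3200 → 4000 → 5000 → 6400 → 8000 → 10000 → 12800 → 16000 → 20000.

ISO 20000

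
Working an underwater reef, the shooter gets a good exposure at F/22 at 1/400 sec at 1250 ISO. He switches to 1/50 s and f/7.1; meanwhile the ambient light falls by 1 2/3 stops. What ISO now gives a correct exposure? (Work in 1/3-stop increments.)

Scene light: 1 2/3 stops darker.
Shutter speed: 1/400 → 1/320 → 1/250 → 1/200 → 1/160 → 1/125 → 1/100 → 1/80 → 1/60 → 1/50 — 3 stops slower (brighter).
Aperture: f/22 → f/20 → f/18 → f/16 → f/14 → f/13 → f/11 → f/10 → f/9 → f/8 → f/7.1 — 3 1/3 stops opened up (brighter).
Net so far: 4 2/3 stops brighter. ISO: 1250 → 1000 → 800 → 640 → 500 → 400 → 320 → 250 → 200 → 160 → 125 → 100 → 80 → 64 → 50.

ISO 50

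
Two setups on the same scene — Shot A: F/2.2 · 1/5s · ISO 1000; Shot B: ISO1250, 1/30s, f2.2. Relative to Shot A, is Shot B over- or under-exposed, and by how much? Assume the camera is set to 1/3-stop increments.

2 1/3 stops darker

Aperture: unchanged.
Shutter speed: 1/5 → 1/6 → 1/8 → 1/10 → 1/13 → 1/15 → 1/20 → 1/25 → 1/30 — 2 2/3 stops faster (darker).
ISO: 1000 → 1250 — 1/3 stop raised (brighter).
Net: −2 2/3 +1/3 = −2 1/3 stops.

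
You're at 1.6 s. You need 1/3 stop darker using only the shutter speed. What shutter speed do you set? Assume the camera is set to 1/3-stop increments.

Shutter speed: 1.6 → 1.3 — 1/3 stop shorter (darker).

1.3 s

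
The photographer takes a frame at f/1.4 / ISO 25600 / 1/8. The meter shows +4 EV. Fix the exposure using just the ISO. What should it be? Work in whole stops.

ISO 1600

Overexposed by 4 stops → need 4 stops darker.
ISO: 25600 → 12800 → 6400 → 3200 → 1600.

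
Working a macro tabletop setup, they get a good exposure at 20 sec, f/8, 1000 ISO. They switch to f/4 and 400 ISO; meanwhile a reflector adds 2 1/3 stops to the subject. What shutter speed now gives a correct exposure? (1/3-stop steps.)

Scene light: 2 1/3 stops brighter.
Aperture: f/8 → f/7.1 → f/6.3 → f/5.6 → f/5 → f/4.5 → f/4 — 2 stops opened up (brighter).
ISO: 1000 → 800 → 640 → 500 → 400 — 1 1/3 stops lower (darker).
Net so far: 3 stops brighter. Shutter speed: 20 → 15 → 13 → 10 → 8 → 6 → 5 → 4 → 3.2 → 2.5.

2.5 s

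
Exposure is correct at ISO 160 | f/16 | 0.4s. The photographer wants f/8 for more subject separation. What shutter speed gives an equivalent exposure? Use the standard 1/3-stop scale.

Aperture: f/16 → f/14 → f/13 → f/11 → f/10 → f/9 → f/8 — 2 stops larger aperture (brighter).
Need 2 stops darker from the shutter speed: 0.4 → 0.3 → 1/4 → 1/5 → 1/6 → 1/8 → 1/10.

1/10s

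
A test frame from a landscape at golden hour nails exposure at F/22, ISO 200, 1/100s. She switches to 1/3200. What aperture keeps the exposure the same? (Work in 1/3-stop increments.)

f/4

Shutter speed: 1/100 → 1/125 → 1/160 → 1/200 → 1/250 → 1/320 → 1/400 → 1/500 → 1/640 → 1/800 → 1/1000 → 1/1250 → 1/1600 → 1/2000 → 1/2500 → 1/3200 — 5 stops shorter (darker).
Need 5 stops brighter from the aperture: f/22 → f/20 → f/18 → f/16 → f/14 → f/13 → f/11 → f/10 → f/9 → f/8 → f/7.1 → f/6.3 → f/5.6 → f/5 → f/4.5 → f/4.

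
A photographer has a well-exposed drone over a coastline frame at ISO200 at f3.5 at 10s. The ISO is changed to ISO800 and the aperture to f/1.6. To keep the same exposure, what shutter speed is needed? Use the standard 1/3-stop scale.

0.5 s

ISO: 200 → 250 → 320 → 400 → 500 → 640 → 800 — 2 stops higher (brighter).
Aperture: f/3.5 → f/3.2 → f/2.8 → f/2.5 → f/2.2 → f/2 → f/1.8 → f/1.6 — 2 1/3 stops wider (brighter).
Net change so far: 4 1/3 stops brighter. Offset with the shutter speed: 10 → 8 → 6 → 5 → 4 → 3.2 → 2.5 → 2 → 1.6 → 1.3 → 1 → 0.8 → 0.6 → 0.5.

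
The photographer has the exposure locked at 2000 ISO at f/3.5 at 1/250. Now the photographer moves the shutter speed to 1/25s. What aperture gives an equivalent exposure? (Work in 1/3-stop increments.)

Shutter speed: 1/250 → 1/200 → 1/160 → 1/125 → 1/100 → 1/80 → 1/60 → 1/50 → 1/40 → 1/30 → 1/25 — 3 1/3 stops slower (brighter).
Need 3 1/3 stops darker from the aperture: f/3.5 → f/4 → f/4.5 → f/5 → f/5.6 → f/6.3 → f/7.1 → f/8 → f/9 → f/10 → f/11.

f/11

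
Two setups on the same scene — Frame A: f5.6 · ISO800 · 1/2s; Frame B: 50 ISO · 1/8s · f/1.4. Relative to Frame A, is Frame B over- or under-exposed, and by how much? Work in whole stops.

Aperture: f/5.6 → f/4 → f/2.8 → f/2 → f/1.4 — 4 stops opened up (brighter).
Shutter speed: 1/2 → 1/4 → 1/8 — 2 stops shorter (darker).
ISO: 800 → 400 → 200 → 100 → 50 — 4 stops dropped (darker).
Net: +4 −2 −4 = −2 stops.

2 stops darker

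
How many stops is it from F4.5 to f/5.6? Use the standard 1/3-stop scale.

2/3 stop

f/4.5 → f/5 → f/5.6 — count the steps: 2 third-stops = 2/3 stop.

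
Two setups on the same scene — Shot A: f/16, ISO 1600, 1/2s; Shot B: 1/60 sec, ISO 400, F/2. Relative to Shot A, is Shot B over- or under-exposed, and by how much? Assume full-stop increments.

1 stop darker

Aperture: f/16 → f/11 → f/8 → f/5.6 → f/4 → f/2.8 → f/2 — 6 stops wider (brighter).
Shutter speed: 1/2 → 1/4 → 1/8 → 1/15 → 1/30 → 1/60 — 5 stops shorter (darker).
ISO: 1600 → 800 → 400 — 2 stops lower (darker).
Net: +6 −5 −2 = −1 stop.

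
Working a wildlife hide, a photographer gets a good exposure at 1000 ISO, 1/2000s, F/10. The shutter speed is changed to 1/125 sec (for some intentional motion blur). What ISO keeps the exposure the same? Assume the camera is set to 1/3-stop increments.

ISO 64

Shutter speed: 1/2000 → 1/1600 → 1/1250 → 1/1000 → 1/800 → 1/640 → 1/500 → 1/400 → 1/320 → 1/250 → 1/200 → 1/160 → 1/125 — 4 stops slower (brighter).
Need 4 stops darker from the ISO: 1000 → 800 → 640 → 500 → 400 → 320 → 250 → 200 → 160 → 125 → 100 → 80 → 64.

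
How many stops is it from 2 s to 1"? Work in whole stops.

2 → 1 — count the steps: 1 stop.

1 stop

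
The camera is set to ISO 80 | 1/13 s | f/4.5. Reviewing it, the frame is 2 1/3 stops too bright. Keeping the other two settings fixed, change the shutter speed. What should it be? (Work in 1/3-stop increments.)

1/60s

Overexposed by 2 1/3 stops → need 2 1/3 stops darker.
Shutter speed: 1/13 → 1/15 → 1/20 → 1/25 → 1/30 → 1/40 → 1/50 → 1/60.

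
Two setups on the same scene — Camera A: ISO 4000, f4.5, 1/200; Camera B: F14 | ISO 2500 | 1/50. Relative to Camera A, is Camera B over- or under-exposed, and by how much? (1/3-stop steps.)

Aperture: f/4.5 → f/5 → f/5.6 → f/6.3 → f/7.1 → f/8 → f/9 → f/10 → f/11 → f/13 → f/14 — 3 1/3 stops stopped down (darker).
Shutter speed: 1/200 → 1/160 → 1/125 → 1/100 → 1/80 → 1/60 → 1/50 — 2 stops longer (brighter).
ISO: 4000 → 3200 → 2500 — 2/3 stop dropped (darker).
Net: −3 1/3 +2 −2/3 = −2 stops.

2 stops darker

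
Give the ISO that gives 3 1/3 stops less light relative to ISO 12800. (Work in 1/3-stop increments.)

ISO: 12800 → 10000 → 8000 → 6400 → 5000 → 4000 → 3200 → 2500 → 2000 → 1600 → 1250 — 3 1/3 stops dropped (darker).

ISO 1250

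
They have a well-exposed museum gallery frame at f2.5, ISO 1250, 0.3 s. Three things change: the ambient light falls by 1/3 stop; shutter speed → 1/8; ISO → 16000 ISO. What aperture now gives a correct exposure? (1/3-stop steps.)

Scene light: 1/3 stop darker.
Shutter speed: 0.3 → 1/4 → 1/5 → 1/6 → 1/8 — 1 1/3 stops shorter (darker).
ISO: 1250 → 1600 → 2000 → 2500 → 3200 → 4000 → 5000 → 6400 → 8000 → 10000 → 12800 → 16000 — 3 2/3 stops higher (brighter).
Net so far: 2 stops brighter. Aperture: f/2.5 → f/2.8 → f/3.2 → f/3.5 → f/4 → f/4.5 → f/5.

f/5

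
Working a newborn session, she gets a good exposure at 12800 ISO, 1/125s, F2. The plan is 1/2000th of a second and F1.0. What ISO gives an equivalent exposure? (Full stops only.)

ISO 51200

Shutter speed: 1/125 → 1/250 → 1/500 → 1/1000 → 1/2000 — 4 stops shorter (darker).
Aperture: f/2 → f/1.4 → f/1.0 — 2 stops larger aperture (brighter).
Net change so far: 2 stops darker. Offset with the ISO: 12800 → 25600 → 51200.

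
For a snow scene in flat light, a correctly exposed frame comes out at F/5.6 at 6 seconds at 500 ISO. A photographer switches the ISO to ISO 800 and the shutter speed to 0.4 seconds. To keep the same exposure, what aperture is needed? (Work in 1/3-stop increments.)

f/1.8

ISO: 500 → 640 → 800 — 2/3 stop raised (brighter).
Shutter speed: 6 → 5 → 4 → 3.2 → 2.5 → 2 → 1.6 → 1.3 → 1 → 0.8 → 0.6 → 0.5 → 0.4 — 4 stops shorter (darker).
Net change so far: 3 1/3 stops darker. Offset with the aperture: f/5.6 → f/5 → f/4.5 → f/4 → f/3.5 → f/3.2 → f/2.8 → f/2.5 → f/2.2 → f/2 → f/1.8.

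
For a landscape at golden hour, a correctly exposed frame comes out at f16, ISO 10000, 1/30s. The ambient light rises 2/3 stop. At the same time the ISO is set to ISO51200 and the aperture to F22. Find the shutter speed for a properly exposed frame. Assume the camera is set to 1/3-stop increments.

Scene light: 2/3 stop brighter.
ISO: 10000 → 12800 → 16000 → 20000 → 25600 → 32000 → 40000 → 51200 — 2 1/3 stops raised (brighter).
Aperture: f/16 → f/18 → f/20 → f/22 — 1 stop stopped down (darker).
Net so far: 2 stops brighter. Shutter speed: 1/30 → 1/40 → 1/50 → 1/60 → 1/80 → 1/100 → 1/125.

1/125s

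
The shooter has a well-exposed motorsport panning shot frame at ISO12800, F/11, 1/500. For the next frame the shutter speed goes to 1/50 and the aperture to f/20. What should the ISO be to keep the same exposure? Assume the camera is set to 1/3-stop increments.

Shutter speed: 1/500 → 1/400 → 1/320 → 1/250 → 1/200 → 1/160 → 1/125 → 1/100 → 1/80 → 1/60 → 1/50 — 3 1/3 stops longer (brighter).
Aperture: f/11 → f/13 → f/14 → f/16 → f/18 → f/20 — 1 2/3 stops smaller aperture (darker).
Net change so far: 1 2/3 stops brighter. Offset with the ISO: 12800 → 10000 → 8000 → 6400 → 5000 → 4000.

ISO 4000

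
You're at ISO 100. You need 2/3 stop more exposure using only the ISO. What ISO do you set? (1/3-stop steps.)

ISO 160

ISO: 100 → 125 → 160 — 2/3 stop raised (brighter).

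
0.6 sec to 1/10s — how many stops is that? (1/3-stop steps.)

2 2/3 stops

0.6 → 0.5 → 0.4 → 0.3 → 1/4 → 1/5 → 1/6 → 1/8 → 1/10 — count the steps: 8 third-stops = 2 2/3 stops.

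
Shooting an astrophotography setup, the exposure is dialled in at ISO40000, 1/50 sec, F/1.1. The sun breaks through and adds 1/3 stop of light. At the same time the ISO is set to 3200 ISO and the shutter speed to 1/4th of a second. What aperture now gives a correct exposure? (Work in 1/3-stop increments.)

f/1.2

Scene light: 1/3 stop brighter.
ISO: 40000 → 32000 → 25600 → 20000 → 16000 → 12800 → 10000 → 8000 → 6400 → 5000 → 4000 → 3200 — 3 2/3 stops dropped (darker).
Shutter speed: 1/50 → 1/40 → 1/30 → 1/25 → 1/20 → 1/15 → 1/13 → 1/10 → 1/8 → 1/6 → 1/5 → 1/4 — 3 2/3 stops longer (brighter).
Net so far: 1/3 stop brighter. Aperture: f/1.1 → f/1.2.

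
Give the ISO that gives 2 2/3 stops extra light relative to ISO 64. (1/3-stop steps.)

ISO: 64 → 80 → 100 → 125 → 160 → 200 → 250 → 320 → 400 — 2 2/3 stops higher (brighter).

ISO 400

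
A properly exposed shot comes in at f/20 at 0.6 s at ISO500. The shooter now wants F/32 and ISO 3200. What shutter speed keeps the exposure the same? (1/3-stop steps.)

Aperture: f/20 → f/22 → f/25 → f/29 → f/32 — 1 1/3 stops narrower (darker).
ISO: 500 → 640 → 800 → 1000 → 1250 → 1600 → 2000 → 2500 → 3200 — 2 2/3 stops higher (brighter).
Net change so far: 1 1/3 stops brighter. Offset with the shutter speed: 0.6 → 0.5 → 0.4 → 0.3 → 1/4.

1/4s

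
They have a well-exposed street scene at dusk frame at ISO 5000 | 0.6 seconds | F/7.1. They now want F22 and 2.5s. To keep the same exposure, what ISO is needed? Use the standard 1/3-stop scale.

ISO 12800

Aperture: f/7.1 → f/8 → f/9 → f/10 → f/11 → f/13 → f/14 → f/16 → f/18 → f/20 → f/22 — 3 1/3 stops smaller aperture (darker).
Shutter speed: 0.6 → 0.8 → 1 → 1.3 → 1.6 → 2 → 2.5 — 2 stops slower (brighter).
Net change so far: 1 1/3 stops darker. Offset with the ISO: 5000 → 6400 → 8000 → 10000 → 12800.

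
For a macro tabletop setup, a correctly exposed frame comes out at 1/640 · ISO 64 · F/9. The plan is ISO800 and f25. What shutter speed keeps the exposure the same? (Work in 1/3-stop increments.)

ISO: 64 → 80 → 100 → 125 → 160 → 200 → 250 → 320 → 400 → 500 → 640 → 800 — 3 2/3 stops higher (brighter).
Aperture: f/9 → f/10 → f/11 → f/13 → f/14 → f/16 → f/18 → f/20 → f/22 → f/25 — 3 stops smaller aperture (darker).
Net change so far: 2/3 stop brighter. Offset with the shutter speed: 1/640 → 1/800 → 1/1000.

1/1000s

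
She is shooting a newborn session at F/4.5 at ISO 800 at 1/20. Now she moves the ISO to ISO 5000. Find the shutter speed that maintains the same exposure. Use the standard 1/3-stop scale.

1/125s

ISO: 800 → 1000 → 1250 → 1600 → 2000 → 2500 → 3200 → 4000 → 5000 — 2 2/3 stops higher (brighter).
Need 2 2/3 stops darker from the shutter speed: 1/20 → 1/25 → 1/30 → 1/40 → 1/50 → 1/60 → 1/80 → 1/100 → 1/125.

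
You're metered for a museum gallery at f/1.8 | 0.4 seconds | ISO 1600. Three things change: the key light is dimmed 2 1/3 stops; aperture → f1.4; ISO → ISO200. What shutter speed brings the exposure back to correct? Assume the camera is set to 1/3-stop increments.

10 s

Scene light: 2 1/3 stops darker.
Aperture: f/1.8 → f/1.6 → f/1.4 — 2/3 stop opened up (brighter).
ISO: 1600 → 1250 → 1000 → 800 → 640 → 500 → 400 → 320 → 250 → 200 — 3 stops lower (darker).
Net so far: 4 2/3 stops darker. Shutter speed: 0.4 → 0.5 → 0.6 → 0.8 → 1 → 1.3 → 1.6 → 2 → 2.5 → 3.2 → 4 → 5 → 6 → 8 → 10.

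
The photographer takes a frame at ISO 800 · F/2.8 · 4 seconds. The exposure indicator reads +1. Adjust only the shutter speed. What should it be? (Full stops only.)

2 s

Overexposed by 1 stop → need 1 stop darker.
Shutter speed: 4 → 2.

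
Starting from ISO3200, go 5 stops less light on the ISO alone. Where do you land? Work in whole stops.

ISO 100

ISO: 3200 → 1600 → 800 → 400 → 200 → 100 — 5 stops dropped (darker).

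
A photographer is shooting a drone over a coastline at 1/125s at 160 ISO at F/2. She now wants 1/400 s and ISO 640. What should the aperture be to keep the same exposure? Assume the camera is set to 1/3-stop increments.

f/2.2

Shutter speed: 1/125 → 1/160 → 1/200 → 1/250 → 1/320 → 1/400 — 1 2/3 stops shorter (darker).
ISO: 160 → 200 → 250 → 320 → 400 → 500 → 640 — 2 stops raised (brighter).
Net change so far: 1/3 stop brighter. Offset with the aperture: f/2 → f/2.2.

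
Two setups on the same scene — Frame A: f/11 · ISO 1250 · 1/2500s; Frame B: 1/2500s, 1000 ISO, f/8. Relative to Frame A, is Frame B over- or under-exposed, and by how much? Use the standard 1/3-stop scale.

Aperture: f/11 → f/10 → f/9 → f/8 — 1 stop wider (brighter).
Shutter speed: unchanged.
ISO: 1250 → 1000 — 1/3 stop lower (darker).
Net: +1 −1/3 = +2/3 stops.

2/3 stop brighter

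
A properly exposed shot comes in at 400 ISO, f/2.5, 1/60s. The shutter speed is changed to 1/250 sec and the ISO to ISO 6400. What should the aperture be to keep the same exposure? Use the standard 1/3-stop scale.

f/5

Shutter speed: 1/60 → 1/80 → 1/100 → 1/125 → 1/160 → 1/200 → 1/250 — 2 stops faster (darker).
ISO: 400 → 500 → 640 → 800 → 1000 → 1250 → 1600 → 2000 → 2500 → 3200 → 4000 → 5000 → 6400 — 4 stops higher (brighter).
Net change so far: 2 stops brighter. Offset with the aperture: f/2.5 → f/2.8 → f/3.2 → f/3.5 → f/4 → f/4.5 → f/5.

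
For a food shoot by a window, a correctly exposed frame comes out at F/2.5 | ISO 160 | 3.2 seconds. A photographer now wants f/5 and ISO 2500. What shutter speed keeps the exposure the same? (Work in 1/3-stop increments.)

Aperture: f/2.5 → f/2.8 → f/3.2 → f/3.5 → f/4 → f/4.5 → f/5 — 2 stops smaller aperture (darker).
ISO: 160 → 200 → 250 → 320 → 400 → 500 → 640 → 800 → 1000 → 1250 → 1600 → 2000 → 2500 — 4 stops higher (brighter).
Net change so far: 2 stops brighter. Offset with the shutter speed: 3.2 → 2.5 → 2 → 1.6 → 1.3 → 1 → 0.8.

0.8 s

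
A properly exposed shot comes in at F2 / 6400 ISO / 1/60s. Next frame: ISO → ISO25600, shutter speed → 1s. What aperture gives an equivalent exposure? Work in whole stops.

f/32

ISO: 6400 → 12800 → 25600 — 2 stops higher (brighter).
Shutter speed: 1/60 → 1/30 → 1/15 → 1/8 → 1/4 → 1/2 → 1 — 6 stops longer (brighter).
Net change so far: 8 stops brighter. Offset with the aperture: f/2 → f/2.8 → f/4 → f/5.6 → f/8 → f/11 → f/16 → f/22 → f/32.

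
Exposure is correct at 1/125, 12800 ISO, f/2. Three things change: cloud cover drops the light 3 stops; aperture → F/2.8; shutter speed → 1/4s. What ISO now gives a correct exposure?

ISO 6400

Scene light: 3 stops darker.
Aperture: f/2 → f/2.8 — 1 stop smaller aperture (darker).
Shutter speed: 1/125 → 1/60 → 1/30 → 1/15 → 1/8 → 1/4 — 5 stops longer (brighter).
Net so far: 1 stop brighter. ISO: 12800 → 6400.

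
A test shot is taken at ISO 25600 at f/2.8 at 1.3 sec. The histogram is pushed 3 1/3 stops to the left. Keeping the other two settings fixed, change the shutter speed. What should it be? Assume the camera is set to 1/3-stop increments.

Underexposed by 3 1/3 stops → need 3 1/3 stops brighter.
Shutter speed: 1.3 → 1.6 → 2 → 2.5 → 3.2 → 4 → 5 → 6 → 8 → 10 → 13.

13 s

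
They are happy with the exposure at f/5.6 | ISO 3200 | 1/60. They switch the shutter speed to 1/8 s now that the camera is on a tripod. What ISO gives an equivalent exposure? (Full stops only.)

ISO 400

Shutter speed: 1/60 → 1/30 → 1/15 → 1/8 — 3 stops longer (brighter).
Need 3 stops darker from the ISO: 3200 → 1600 → 800 → 400.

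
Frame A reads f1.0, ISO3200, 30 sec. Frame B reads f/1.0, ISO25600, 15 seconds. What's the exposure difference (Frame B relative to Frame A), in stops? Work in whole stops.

2 stops brighter

Aperture: unchanged.
Shutter speed: 30 → 15 — 1 stop shorter (darker).
ISO: 3200 → 6400 → 12800 → 25600 — 3 stops raised (brighter).
Net: −1 +3 = +2 stops.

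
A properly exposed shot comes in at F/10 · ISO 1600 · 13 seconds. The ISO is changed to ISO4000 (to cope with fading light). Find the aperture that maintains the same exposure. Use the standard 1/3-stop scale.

f/16

ISO: 1600 → 2000 → 2500 → 3200 → 4000 — 1 1/3 stops higher (brighter).
Need 1 1/3 stops darker from the aperture: f/10 → f/11 → f/13 → f/14 → f/16.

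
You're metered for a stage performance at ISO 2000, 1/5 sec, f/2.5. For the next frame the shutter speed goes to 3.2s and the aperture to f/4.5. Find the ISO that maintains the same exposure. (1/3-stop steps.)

ISO 400

Shutter speed: 1/5 → 1/4 → 0.3 → 0.4 → 0.5 → 0.6 → 0.8 → 1 → 1.3 → 1.6 → 2 → 2.5 → 3.2 — 4 stops longer (brighter).
Aperture: f/2.5 → f/2.8 → f/3.2 → f/3.5 → f/4 → f/4.5 — 1 2/3 stops stopped down (darker).
Net change so far: 2 1/3 stops brighter. Offset with the ISO: 2000 → 1600 → 1250 → 1000 → 800 → 640 → 500 → 400.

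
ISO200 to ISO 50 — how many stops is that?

2 stops

200 → 100 → 50 — count the steps: 2 stops.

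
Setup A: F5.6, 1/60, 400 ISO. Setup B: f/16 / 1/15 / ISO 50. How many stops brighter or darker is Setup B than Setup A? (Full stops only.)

Aperture: f/5.6 → f/8 → f/11 → f/16 — 3 stops smaller aperture (darker).
Shutter speed: 1/60 → 1/30 → 1/15 — 2 stops slower (brighter).
ISO: 400 → 200 → 100 → 50 — 3 stops lower (darker).
Net: −3 +2 −3 = −4 stops.

4 stops darker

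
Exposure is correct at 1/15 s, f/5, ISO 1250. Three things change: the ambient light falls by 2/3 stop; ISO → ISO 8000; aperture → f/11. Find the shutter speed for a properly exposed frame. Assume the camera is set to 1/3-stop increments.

Scene light: 2/3 stop darker.
ISO: 1250 → 1600 → 2000 → 2500 → 3200 → 4000 → 5000 → 6400 → 8000 — 2 2/3 stops higher (brighter).
Aperture: f/5 → f/5.6 → f/6.3 → f/7.1 → f/8 → f/9 → f/10 → f/11 — 2 1/3 stops smaller aperture (darker).
Net so far: 1/3 stop darker. Shutter speed: 1/15 → 1/13.

1/13s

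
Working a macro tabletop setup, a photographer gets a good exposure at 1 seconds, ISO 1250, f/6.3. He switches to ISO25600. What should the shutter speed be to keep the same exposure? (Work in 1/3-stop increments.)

ISO: 1250 → 1600 → 2000 → 2500 → 3200 → 4000 → 5000 → 6400 → 8000 → 10000 → 12800 → 16000 → 20000 → 25600 — 4 1/3 stops higher (brighter).
Need 4 1/3 stops darker from the shutter speed: 1 → 0.8 → 0.6 → 0.5 → 0.4 → 0.3 → 1/4 → 1/5 → 1/6 → 1/8 → 1/10 → 1/13 → 1/15 → 1/20.

1/20s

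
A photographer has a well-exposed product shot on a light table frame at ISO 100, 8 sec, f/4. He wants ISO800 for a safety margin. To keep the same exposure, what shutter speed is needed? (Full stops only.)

ISO: 100 → 200 → 400 → 800 — 3 stops higher (brighter).
Need 3 stops darker from the shutter speed: 8 → 4 → 2 → 1.

1 s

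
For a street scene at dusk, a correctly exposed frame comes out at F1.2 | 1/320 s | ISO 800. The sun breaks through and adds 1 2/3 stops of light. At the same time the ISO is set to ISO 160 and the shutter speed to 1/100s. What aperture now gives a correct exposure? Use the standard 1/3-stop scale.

Scene light: 1 2/3 stops brighter.
ISO: 800 → 640 → 500 → 400 → 320 → 250 → 200 → 160 — 2 1/3 stops dropped (darker).
Shutter speed: 1/320 → 1/250 → 1/200 → 1/160 → 1/125 → 1/100 — 1 2/3 stops longer (brighter).
Net so far: 1 stop brighter. Aperture: f/1.2 → f/1.4 → f/1.6 → f/1.8.

f/1.8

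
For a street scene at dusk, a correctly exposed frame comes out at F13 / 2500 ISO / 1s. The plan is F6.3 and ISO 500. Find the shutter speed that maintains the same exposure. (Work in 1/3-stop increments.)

1.3 s

Aperture: f/13 → f/11 → f/10 → f/9 → f/8 → f/7.1 → f/6.3 — 2 stops opened up (brighter).
ISO: 2500 → 2000 → 1600 → 1250 → 1000 → 800 → 640 → 500 — 2 1/3 stops dropped (darker).
Net change so far: 1/3 stop darker. Offset with the shutter speed: 1 → 1.3.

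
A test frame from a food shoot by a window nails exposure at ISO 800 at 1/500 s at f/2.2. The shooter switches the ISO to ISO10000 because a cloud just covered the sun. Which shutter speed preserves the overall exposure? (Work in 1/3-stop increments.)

1/6400s

ISO: 800 → 1000 → 1250 → 1600 → 2000 → 2500 → 3200 → 4000 → 5000 → 6400 → 8000 → 10000 — 3 2/3 stops raised (brighter).
Need 3 2/3 stops darker from the shutter speed: 1/500 → 1/640 → 1/800 → 1/1000 → 1/1250 → 1/1600 → 1/2000 → 1/2500 → 1/3200 → 1/4000 → 1/5000 → 1/6400.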